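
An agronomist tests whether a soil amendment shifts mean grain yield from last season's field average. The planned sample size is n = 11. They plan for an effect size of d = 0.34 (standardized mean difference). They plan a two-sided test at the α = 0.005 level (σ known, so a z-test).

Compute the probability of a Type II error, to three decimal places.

Noncentrality parameter: δ = d·√n = 0.34 × √11 = 1.1277
Critical value for a two-sided test at α = 0.005: z_{α/2} = 2.807.
Power = Φ(δ − 2.807) + Φ(−δ − 2.807) = Φ(-1.679) + Φ(-3.935) = 0.0465 + 0.0000 = 0.0466.
Type II error: β = 1 − power = 1 − 0.0466 = 0.9534.

β ≈ 0.953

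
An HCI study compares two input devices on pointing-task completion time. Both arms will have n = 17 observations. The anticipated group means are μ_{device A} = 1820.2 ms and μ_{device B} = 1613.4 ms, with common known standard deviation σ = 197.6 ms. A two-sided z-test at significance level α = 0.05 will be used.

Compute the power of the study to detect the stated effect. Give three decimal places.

Power ≈ 0.862

Standardized effect: d = |μ_{device A} − μ_{device B}| / σ = |1820.2 − 1613.4| / 197.6 = 1.0466
Noncentrality parameter: δ = d·√(n/2) = 1.0466 × √(17/2) = 3.0512
Critical value for a two-sided test at α = 0.05: z_{α/2} = 1.960.
Power = Φ(δ − 1.960) + Φ(−δ − 1.960) = Φ(1.091) + Φ(-5.011) = 0.8624 + 0.0000 = 0.8624.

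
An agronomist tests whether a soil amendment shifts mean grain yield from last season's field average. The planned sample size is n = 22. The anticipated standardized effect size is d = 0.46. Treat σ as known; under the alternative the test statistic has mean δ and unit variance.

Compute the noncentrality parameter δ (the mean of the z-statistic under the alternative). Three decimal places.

δ ≈ 2.158

The noncentrality parameter scales effect size by the design's sample-size factor: δ = d·√n = 0.46 × √22 = 2.1576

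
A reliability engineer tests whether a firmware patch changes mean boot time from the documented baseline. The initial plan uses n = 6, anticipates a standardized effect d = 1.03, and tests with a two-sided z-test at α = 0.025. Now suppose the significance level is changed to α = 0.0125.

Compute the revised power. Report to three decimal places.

Power ≈ 0.510

δ = d·√n = 1.03 × √6 = 2.5230 (unchanged). New critical value: z_{0.0063} = 2.498.
Revised power = Φ(δ − 2.498) + Φ(−δ − 2.498) = Φ(0.025) + Φ(-5.021) = 0.5101 + 0.0000 = 0.5101.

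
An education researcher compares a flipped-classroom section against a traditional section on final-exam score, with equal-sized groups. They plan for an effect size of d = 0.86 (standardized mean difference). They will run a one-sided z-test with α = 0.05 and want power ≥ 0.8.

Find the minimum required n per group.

For power 0.8 need Φ(δ − z_{0.05}) = 0.8, so δ = z_{0.05} + z_{0.20} = 1.645 + 0.842 = 2.486.
δ = d·√(n/2) ⇒ n = 2(δ/d)² = 2 × (2.486 / 0.86)² = 16.72.
Round up to the next whole unit.

n = 17 per group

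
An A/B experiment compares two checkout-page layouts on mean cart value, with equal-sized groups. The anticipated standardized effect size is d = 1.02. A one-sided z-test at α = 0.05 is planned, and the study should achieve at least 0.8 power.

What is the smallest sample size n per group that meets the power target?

n = 12 per group

Set Φ(δ − 1.645) = 0.8; then δ − 1.645 = Φ⁻¹(0.8) = 0.842, giving δ = 2.486.
δ = d·√(n/2) ⇒ n = 2(δ/d)² = 2 × (2.486 / 1.02)² = 11.88.
Round up to the next whole unit.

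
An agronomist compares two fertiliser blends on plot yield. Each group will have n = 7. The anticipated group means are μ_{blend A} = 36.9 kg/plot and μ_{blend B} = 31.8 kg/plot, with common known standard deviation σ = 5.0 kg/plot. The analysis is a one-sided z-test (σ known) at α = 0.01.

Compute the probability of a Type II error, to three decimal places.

β ≈ 0.662

Standardized effect: d = |μ_{blend A} − μ_{blend B}| / σ = |36.9 − 31.8| / 5.0 = 1.0200
Noncentrality parameter: δ = d·√(n/2) = 1.0200 × √(7/2) = 1.9082
Critical value for a one-sided test at α = 0.01: z_α = 2.326.
Power = P(Z > 2.326 − δ) = Φ(-0.418) = 0.3379.
Type II error: β = 1 − power = 1 − 0.3379 = 0.6621.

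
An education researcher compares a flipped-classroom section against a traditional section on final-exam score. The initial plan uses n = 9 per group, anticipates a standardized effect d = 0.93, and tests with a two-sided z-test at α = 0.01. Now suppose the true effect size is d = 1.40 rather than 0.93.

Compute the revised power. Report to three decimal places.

Power ≈ 0.653

With d = 1.40: δ = d·√(n/2) = 1.40 × √(9/2) = 2.9698. Critical value z_{0.005} = 2.576.
Revised power = Φ(δ − 2.576) + Φ(−δ − 2.576) = Φ(0.394) + Φ(-5.546) = 0.6532 + 0.0000 = 0.6532.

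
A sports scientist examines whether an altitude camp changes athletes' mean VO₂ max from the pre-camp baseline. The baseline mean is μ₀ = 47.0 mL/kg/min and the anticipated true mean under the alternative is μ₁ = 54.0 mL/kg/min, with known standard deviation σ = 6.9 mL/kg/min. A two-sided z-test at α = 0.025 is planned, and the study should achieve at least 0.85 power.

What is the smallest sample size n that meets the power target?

n = 11

Standardized effect: d = |μ₁ − μ₀| / σ = |54.0 − 47.0| / 6.9 = 1.0145
Set Φ(δ − 2.241) = 0.85; then δ − 2.241 = Φ⁻¹(0.85) = 1.036, giving δ = 3.278.
(Ignoring the negligible lower-tail rejection probability gives the usual closed-form inversion.)
δ = d·√n ⇒ n = (δ/d)² = (3.278 / 1.0145)² = 10.44.
Rounding up, n = 11.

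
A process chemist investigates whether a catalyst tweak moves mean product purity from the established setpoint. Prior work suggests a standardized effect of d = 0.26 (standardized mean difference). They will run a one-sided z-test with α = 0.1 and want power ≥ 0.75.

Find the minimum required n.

For power 0.75 need Φ(δ − z_{0.1}) = 0.75, so δ = z_{0.1} + z_{0.25} = 1.282 + 0.674 = 1.956.
δ = d·√n ⇒ n = (δ/d)² = (1.956 / 0.26)² = 56.60.
Round up to the next whole unit.

n = 57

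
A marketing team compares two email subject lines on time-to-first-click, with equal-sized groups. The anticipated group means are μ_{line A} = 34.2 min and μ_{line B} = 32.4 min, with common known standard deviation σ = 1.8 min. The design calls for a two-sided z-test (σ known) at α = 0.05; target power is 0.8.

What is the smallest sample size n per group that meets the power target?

n = 16 per group

Standardized effect: d = |μ_{line A} − μ_{line B}| / σ = |34.2 − 32.4| / 1.8 = 1.0000
For power 0.8 need Φ(δ − z_{0.025}) = 0.8, so δ = z_{0.025} + z_{0.20} = 1.960 + 0.842 = 2.802.
(For δ > 0 the lower-tail rejection region contributes negligibly to power, so the one-term inversion is standard.)
δ = d·√(n/2) ⇒ n = 2(δ/d)² = 2 × (2.802 / 1.0000)² = 15.70.
Round up to the next whole unit.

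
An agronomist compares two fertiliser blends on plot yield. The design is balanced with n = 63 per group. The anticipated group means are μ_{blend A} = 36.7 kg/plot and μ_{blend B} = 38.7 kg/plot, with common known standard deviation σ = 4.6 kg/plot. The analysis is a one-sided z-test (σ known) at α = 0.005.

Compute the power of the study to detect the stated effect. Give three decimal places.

Power ≈ 0.446

Standardized effect: d = |μ_{blend A} − μ_{blend B}| / σ = |36.7 − 38.7| / 4.6 = 0.4348
Noncentrality parameter: δ = d·√(n/2) = 0.4348 × √(63/2) = 2.4402
Critical value for a one-sided test at α = 0.005: z_α = 2.576.
Power = P(Z > 2.576 − δ) = Φ(-0.136) = 0.4461.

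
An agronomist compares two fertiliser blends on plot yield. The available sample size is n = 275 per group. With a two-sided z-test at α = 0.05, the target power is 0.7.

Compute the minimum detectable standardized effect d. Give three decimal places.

Required noncentrality: δ = z_{0.025} + z_{0.30} = 1.960 + 0.524 = 2.484.
(The second rejection-region term Φ(−δ − z_{α/2}) is negligible and dropped.)
δ = d·√(n/2) ⇒ d = δ/√(n/2) = 2.484/√(275/2) = 0.2119.

d ≈ 0.212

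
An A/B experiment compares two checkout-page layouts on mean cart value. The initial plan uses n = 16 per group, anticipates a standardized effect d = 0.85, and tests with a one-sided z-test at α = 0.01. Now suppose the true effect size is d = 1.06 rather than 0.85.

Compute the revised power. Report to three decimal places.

With d = 1.06: δ = d·√(n/2) = 1.06 × √(16/2) = 2.9981. Critical value z_{0.01} = 2.326.
Revised power = P(Z > 2.326 − δ) = Φ(0.672) = 0.7491.

Power ≈ 0.749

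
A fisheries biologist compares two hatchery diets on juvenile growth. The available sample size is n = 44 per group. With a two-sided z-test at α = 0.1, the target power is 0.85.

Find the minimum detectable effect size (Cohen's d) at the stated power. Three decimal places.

Required noncentrality: δ = z_{0.05} + z_{0.15} = 1.645 + 1.036 = 2.681.
(The second rejection-region term Φ(−δ − z_{α/2}) is negligible and dropped.)
δ = d·√(n/2) ⇒ d = δ/√(n/2) = 2.681/√(44/2) = 0.5717.

d ≈ 0.572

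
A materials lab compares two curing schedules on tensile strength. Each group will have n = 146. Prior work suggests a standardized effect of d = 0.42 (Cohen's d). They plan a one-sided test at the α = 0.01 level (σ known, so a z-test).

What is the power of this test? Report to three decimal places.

Noncentrality parameter: δ = d·√(n/2) = 0.42 × √(146/2) = 3.5885
One-sided α = 0.01 → critical value z_{0.01} = 2.326.
Power = Φ(δ − 2.326) = Φ(1.262) = 0.8965.

Power ≈ 0.897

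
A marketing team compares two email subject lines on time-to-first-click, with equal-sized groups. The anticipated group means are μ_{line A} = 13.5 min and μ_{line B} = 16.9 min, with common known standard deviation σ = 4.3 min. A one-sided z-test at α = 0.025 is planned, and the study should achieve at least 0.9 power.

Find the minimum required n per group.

Standardized effect: d = |μ_{line A} − μ_{line B}| / σ = |13.5 − 16.9| / 4.3 = 0.7907
For power 0.9 need Φ(δ − z_{0.025}) = 0.9, so δ = z_{0.025} + z_{0.10} = 1.960 + 1.282 = 3.242.
δ = d·√(n/2) ⇒ n = 2(δ/d)² = 2 × (3.242 / 0.7907)² = 33.61.
Rounding up, n = 34 per group.

n = 34 per group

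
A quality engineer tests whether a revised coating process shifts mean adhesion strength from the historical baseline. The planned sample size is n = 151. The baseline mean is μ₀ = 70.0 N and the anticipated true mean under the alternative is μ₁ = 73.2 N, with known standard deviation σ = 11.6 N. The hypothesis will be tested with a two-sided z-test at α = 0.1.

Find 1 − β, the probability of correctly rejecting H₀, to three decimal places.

Power ≈ 0.960

Standardized effect: d = |μ₁ − μ₀| / σ = |73.2 − 70.0| / 11.6 = 0.2759
Noncentrality parameter: λ = d·√n = 0.2759 × √151 = 3.3898
Critical value for a two-sided test at α = 0.1: z_{α/2} = 1.645.
Power = Φ(λ − 1.645) + Φ(−λ − 1.645) = Φ(1.745) + Φ(-5.035) = 0.9595 + 0.0000 = 0.9595.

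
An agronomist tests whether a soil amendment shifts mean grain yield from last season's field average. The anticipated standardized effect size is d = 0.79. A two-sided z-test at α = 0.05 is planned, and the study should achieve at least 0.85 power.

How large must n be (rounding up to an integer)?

For power 0.85 need Φ(δ − z_{0.025}) = 0.85, so δ = z_{0.025} + z_{0.15} = 1.960 + 1.036 = 2.996.
(The Φ(−δ − z_{α/2}) term is vanishingly small for δ > 0 and is dropped in the standard sample-size formula.)
δ = d·√n ⇒ n = (δ/d)² = (2.996 / 0.79)² = 14.39.
Rounding up, n = 15.

n = 15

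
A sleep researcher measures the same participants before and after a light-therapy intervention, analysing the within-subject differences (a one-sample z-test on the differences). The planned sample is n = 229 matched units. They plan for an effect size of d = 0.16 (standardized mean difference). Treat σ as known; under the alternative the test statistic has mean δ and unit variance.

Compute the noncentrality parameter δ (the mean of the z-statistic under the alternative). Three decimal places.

δ ≈ 2.421

The noncentrality parameter scales effect size by the design's sample-size factor: δ = d·√n = 0.16 × √229 = 2.4212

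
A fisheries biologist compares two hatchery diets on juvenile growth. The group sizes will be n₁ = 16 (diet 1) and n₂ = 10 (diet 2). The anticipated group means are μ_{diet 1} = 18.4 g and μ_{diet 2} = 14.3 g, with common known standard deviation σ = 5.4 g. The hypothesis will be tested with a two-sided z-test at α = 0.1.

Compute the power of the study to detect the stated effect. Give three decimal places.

Standardized effect: d = |μ_{diet 1} − μ_{diet 2}| / σ = |18.4 − 14.3| / 5.4 = 0.7593
Noncentrality parameter: δ = d / √(1/n₁ + 1/n₂) = 0.7593 / √(1/16 + 1/10) = 1.8835
Two-sided α = 0.1 → critical value z_{0.05} = 1.645.
Power = Φ(δ − 1.645) + Φ(−δ − 1.645) = Φ(0.239) + Φ(-3.528) = 0.5943 + 0.0002 = 0.5945.

Power ≈ 0.595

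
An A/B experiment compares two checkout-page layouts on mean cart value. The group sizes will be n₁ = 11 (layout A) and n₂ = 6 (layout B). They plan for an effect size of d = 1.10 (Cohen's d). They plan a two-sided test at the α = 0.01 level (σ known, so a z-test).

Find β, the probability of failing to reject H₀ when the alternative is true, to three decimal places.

Noncentrality parameter: δ = d / √(1/n₁ + 1/n₂) = 1.10 / √(1/11 + 1/6) = 2.1674
Two-sided α = 0.01 → critical value z_{0.005} = 2.576.
Power = Φ(δ − 2.576) + Φ(−δ − 2.576) = Φ(-0.408) + Φ(-4.743) = 0.3415 + 0.0000 = 0.3415.
Type II error: β = 1 − power = 1 − 0.3415 = 0.6585.

β ≈ 0.659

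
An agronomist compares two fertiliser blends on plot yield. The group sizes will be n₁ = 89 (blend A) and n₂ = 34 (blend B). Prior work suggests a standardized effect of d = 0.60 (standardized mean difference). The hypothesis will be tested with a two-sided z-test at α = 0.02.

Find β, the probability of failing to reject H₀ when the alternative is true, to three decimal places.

Noncentrality parameter: δ = d / √(1/n₁ + 1/n₂) = 0.60 / √(1/89 + 1/34) = 2.9760
Two-sided α = 0.02 → critical value z_{0.01} = 2.326.
Power = Φ(δ − 2.326) + Φ(−δ − 2.326) = Φ(0.650) + Φ(-5.302) = 0.7420 + 0.0000 = 0.7420.
Type II error: β = 1 − power = 1 − 0.7420 = 0.2580.

β ≈ 0.258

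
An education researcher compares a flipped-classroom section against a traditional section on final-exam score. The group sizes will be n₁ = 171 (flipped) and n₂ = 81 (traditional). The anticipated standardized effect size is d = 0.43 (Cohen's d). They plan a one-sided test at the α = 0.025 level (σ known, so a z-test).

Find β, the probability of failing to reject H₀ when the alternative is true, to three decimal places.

Noncentrality parameter: δ = d / √(1/n₁ + 1/n₂) = 0.43 / √(1/171 + 1/81) = 3.1879
One-sided α = 0.025 → critical value z_{0.025} = 1.960.
Power = P(Z > 1.960 − δ) = Φ(1.228) = 0.8903.
Type II error: β = 1 − power = 1 − 0.8903 = 0.1097.

β ≈ 0.110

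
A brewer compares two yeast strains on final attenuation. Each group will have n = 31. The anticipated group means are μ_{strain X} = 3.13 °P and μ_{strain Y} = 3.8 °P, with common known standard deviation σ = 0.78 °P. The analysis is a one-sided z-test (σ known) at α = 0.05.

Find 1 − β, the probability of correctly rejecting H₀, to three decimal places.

Power ≈ 0.959

Standardized effect: d = |μ_{strain X} − μ_{strain Y}| / σ = |3.13 − 3.8| / 0.78 = 0.8590
Noncentrality parameter: δ = d·√(n/2) = 0.8590 × √(31/2) = 3.3818
Critical value for a one-sided test at α = 0.05: z_α = 1.645.
Power = Φ(δ − 1.645) = Φ(1.737) = 0.9588.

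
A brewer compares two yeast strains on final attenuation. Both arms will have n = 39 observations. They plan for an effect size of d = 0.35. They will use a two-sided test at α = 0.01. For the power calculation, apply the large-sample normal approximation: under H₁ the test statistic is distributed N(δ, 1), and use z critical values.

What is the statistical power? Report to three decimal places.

Power ≈ 0.151

Noncentrality parameter: δ = d·√(n/2) = 0.35 × √(39/2) = 1.5456
Critical value for a two-sided test at α = 0.01: z_{α/2} = 2.576.
Power = Φ(δ − 2.576) + Φ(−δ − 2.576) = Φ(-1.030) + Φ(-4.121) = 0.1514 + 0.0000 = 0.1515.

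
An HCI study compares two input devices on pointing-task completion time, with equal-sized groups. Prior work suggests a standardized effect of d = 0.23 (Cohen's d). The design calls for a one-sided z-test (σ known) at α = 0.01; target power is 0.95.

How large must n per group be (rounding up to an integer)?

Set Φ(δ − 2.326) = 0.95; then δ − 2.326 = Φ⁻¹(0.95) = 1.645, giving δ = 3.971.
δ = d·√(n/2) ⇒ n = 2(δ/d)² = 2 × (3.971 / 0.23)² = 596.24.
Round up to the next whole unit.

n = 597 per group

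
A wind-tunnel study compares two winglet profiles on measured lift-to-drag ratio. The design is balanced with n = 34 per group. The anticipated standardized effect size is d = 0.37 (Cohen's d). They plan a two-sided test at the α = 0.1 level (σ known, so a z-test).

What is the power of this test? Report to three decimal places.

Power ≈ 0.453

Noncentrality parameter: δ = d·√(n/2) = 0.37 × √(34/2) = 1.5255
Critical value for a two-sided test at α = 0.1: z_{α/2} = 1.645.
Power = Φ(δ − 1.645) + Φ(−δ − 1.645) = Φ(-0.119) + Φ(-3.170) = 0.4525 + 0.0008 = 0.4533.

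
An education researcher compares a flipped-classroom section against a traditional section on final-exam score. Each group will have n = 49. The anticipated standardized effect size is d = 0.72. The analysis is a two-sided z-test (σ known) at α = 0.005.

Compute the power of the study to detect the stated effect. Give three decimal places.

Noncentrality parameter: δ = d·√(n/2) = 0.72 × √(49/2) = 3.5638
Two-sided α = 0.005 → critical value z_{0.0025} = 2.807.
Power = Φ(δ − 2.807) + Φ(−δ − 2.807) = Φ(0.757) + Φ(-6.371) = 0.7754 + 0.0000 = 0.7754.

Power ≈ 0.775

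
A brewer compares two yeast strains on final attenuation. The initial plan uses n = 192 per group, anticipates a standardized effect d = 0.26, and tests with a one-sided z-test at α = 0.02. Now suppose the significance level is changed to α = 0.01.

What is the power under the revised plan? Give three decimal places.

Power ≈ 0.588

δ = d·√(n/2) = 0.26 × √(192/2) = 2.5475 (unchanged). New critical value: z_{0.01} = 2.326.
Revised power = Φ(δ − 2.326) = Φ(0.221) = 0.5875.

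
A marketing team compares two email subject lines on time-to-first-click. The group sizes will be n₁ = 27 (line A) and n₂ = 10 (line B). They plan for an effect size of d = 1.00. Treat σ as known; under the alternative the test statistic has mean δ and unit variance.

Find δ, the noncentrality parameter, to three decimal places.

The noncentrality parameter scales effect size by the design's sample-size factor: δ = d / √(1/n₁ + 1/n₂) = 1.00 / √(1/27 + 1/10) = 2.7014

δ ≈ 2.701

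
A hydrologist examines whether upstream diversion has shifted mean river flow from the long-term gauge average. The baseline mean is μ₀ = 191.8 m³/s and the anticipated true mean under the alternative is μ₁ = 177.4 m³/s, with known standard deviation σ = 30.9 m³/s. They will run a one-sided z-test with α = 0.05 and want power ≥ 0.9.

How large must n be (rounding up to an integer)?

Standardized effect: d = |μ₁ − μ₀| / σ = |177.4 − 191.8| / 30.9 = 0.4660
Set Φ(δ − 1.645) = 0.9; then δ − 1.645 = Φ⁻¹(0.9) = 1.282, giving δ = 2.926.
δ = d·√n ⇒ n = (δ/d)² = (2.926 / 0.4660)² = 39.43.
Rounding up, n = 40.

n = 40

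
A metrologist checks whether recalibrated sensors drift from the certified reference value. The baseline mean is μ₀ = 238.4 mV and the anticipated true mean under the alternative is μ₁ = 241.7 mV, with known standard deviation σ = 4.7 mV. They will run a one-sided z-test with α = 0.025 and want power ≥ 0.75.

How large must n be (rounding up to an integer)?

Standardized effect: d = |μ₁ − μ₀| / σ = |241.7 − 238.4| / 4.7 = 0.7021
Set Φ(δ − 1.960) = 0.75; then δ − 1.960 = Φ⁻¹(0.75) = 0.674, giving δ = 2.634.
δ = d·√n ⇒ n = (δ/d)² = (2.634 / 0.7021)² = 14.08.
Round up to the next whole unit.

n = 15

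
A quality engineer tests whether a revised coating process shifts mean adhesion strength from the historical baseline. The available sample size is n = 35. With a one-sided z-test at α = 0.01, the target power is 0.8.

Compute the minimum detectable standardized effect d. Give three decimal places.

Need Φ(δ − 2.326) = 0.8, so δ = 2.326 + 0.842 = 3.168.
δ = d·√n ⇒ d = δ/√n = 3.168/√35 = 0.5355.

d ≈ 0.535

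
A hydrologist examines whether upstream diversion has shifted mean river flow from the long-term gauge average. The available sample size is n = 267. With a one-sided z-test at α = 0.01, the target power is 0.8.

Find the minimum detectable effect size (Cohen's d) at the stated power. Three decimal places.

Required noncentrality: δ = z_{0.01} + z_{0.20} = 2.326 + 0.842 = 3.168.
δ = d·√n ⇒ d = δ/√n = 3.168/√267 = 0.1939.

d ≈ 0.194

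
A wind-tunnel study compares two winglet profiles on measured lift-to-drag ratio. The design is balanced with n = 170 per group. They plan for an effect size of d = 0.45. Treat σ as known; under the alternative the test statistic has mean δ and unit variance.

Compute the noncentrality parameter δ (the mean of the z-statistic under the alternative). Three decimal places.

δ ≈ 4.149

δ = d·√(n/2) = 0.45 × √(170/2) = 4.1488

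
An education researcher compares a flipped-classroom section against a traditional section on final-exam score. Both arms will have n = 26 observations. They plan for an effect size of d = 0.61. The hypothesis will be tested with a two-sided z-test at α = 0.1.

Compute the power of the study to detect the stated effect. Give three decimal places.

Noncentrality parameter: λ = d·√(n/2) = 0.61 × √(26/2) = 2.1994
Critical value for a two-sided test at α = 0.1: z_{α/2} = 1.645.
Power = Φ(λ − 1.645) + Φ(−λ − 1.645) = Φ(0.555) + Φ(-3.844) = 0.7104 + 0.0001 = 0.7105.

Power ≈ 0.710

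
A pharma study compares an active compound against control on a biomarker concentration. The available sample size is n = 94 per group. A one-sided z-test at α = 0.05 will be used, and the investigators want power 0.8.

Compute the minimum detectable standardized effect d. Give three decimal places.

d ≈ 0.363

Required noncentrality: δ = z_{0.05} + z_{0.20} = 1.645 + 0.842 = 2.486.
δ = d·√(n/2) ⇒ d = δ/√(n/2) = 2.486/√(94/2) = 0.3627.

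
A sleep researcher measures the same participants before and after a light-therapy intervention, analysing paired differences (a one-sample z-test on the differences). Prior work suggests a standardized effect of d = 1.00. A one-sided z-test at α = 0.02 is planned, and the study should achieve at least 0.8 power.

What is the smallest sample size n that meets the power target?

n = 9

Set Φ(δ − 2.054) = 0.8; then δ − 2.054 = Φ⁻¹(0.8) = 0.842, giving δ = 2.895.
δ = d·√n ⇒ n = (δ/d)² = (2.895 / 1.00)² = 8.38.
Rounding up, n = 9.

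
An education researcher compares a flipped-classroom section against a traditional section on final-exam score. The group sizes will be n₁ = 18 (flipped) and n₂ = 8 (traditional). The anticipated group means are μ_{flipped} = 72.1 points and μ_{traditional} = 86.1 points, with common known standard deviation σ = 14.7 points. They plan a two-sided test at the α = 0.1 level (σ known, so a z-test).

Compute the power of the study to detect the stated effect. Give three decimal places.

Power ≈ 0.725

Standardized effect: d = |μ_{flipped} − μ_{traditional}| / σ = |72.1 − 86.1| / 14.7 = 0.9524
Noncentrality parameter: δ = d / √(1/n₁ + 1/n₂) = 0.9524 / √(1/18 + 1/8) = 2.2413
Critical value for a two-sided test at α = 0.1: z_{α/2} = 1.645.
Power = Φ(δ − 1.645) + Φ(−δ − 1.645) = Φ(0.596) + Φ(-3.886) = 0.7246 + 0.0001 = 0.7246.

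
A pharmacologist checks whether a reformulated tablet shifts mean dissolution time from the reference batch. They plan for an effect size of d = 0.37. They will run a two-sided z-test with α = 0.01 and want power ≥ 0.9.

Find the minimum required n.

n = 109

Set Φ(δ − 2.576) = 0.9; then δ − 2.576 = Φ⁻¹(0.9) = 1.282, giving δ = 3.857.
(The Φ(−δ − z_{α/2}) term is vanishingly small for δ > 0 and is dropped in the standard sample-size formula.)
δ = d·√n ⇒ n = (δ/d)² = (3.857 / 0.37)² = 108.69.
Round up to the next whole unit.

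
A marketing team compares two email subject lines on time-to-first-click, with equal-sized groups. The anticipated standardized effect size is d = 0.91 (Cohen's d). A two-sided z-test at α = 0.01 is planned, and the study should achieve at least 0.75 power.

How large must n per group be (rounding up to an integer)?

Set Φ(δ − 2.576) = 0.75; then δ − 2.576 = Φ⁻¹(0.75) = 0.674, giving δ = 3.250.
(For δ > 0 the lower-tail rejection region contributes negligibly to power, so the one-term inversion is standard.)
δ = d·√(n/2) ⇒ n = 2(δ/d)² = 2 × (3.250 / 0.91)² = 25.52.
Round up to the next whole unit.

n = 26 per group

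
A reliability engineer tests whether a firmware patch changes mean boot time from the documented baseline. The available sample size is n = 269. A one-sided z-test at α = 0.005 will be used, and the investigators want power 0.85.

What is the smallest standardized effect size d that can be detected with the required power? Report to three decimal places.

d ≈ 0.220

Required noncentrality: δ = z_{0.005} + z_{0.15} = 2.576 + 1.036 = 3.612.
δ = d·√n ⇒ d = δ/√n = 3.612/√269 = 0.2202.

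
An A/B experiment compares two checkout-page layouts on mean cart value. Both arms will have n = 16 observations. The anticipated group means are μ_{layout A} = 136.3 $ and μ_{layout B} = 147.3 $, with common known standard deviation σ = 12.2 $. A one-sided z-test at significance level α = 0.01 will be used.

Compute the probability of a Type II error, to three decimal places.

Standardized effect: d = |μ_{layout A} − μ_{layout B}| / σ = |136.3 − 147.3| / 12.2 = 0.9016
Noncentrality parameter: δ = d·√(n/2) = 0.9016 × √(16/2) = 2.5502
Critical value for a one-sided test at α = 0.01: z_α = 2.326.
Power = Φ(δ − 2.326) = Φ(0.224) = 0.5886.
Type II error: β = 1 − power = 1 − 0.5886 = 0.4114.

β ≈ 0.411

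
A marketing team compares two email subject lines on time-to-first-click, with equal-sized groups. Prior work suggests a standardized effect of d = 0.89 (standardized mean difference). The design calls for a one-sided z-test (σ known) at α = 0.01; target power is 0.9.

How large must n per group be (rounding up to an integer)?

n = 33 per group

Set Φ(δ − 2.326) = 0.9; then δ − 2.326 = Φ⁻¹(0.9) = 1.282, giving δ = 3.608.
δ = d·√(n/2) ⇒ n = 2(δ/d)² = 2 × (3.608 / 0.89)² = 32.87.
Rounding up, n = 33 per group.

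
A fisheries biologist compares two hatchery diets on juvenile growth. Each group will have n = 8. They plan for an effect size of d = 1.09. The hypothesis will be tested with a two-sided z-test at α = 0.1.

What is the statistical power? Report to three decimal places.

Noncentrality parameter: δ = d·√(n/2) = 1.09 × √(8/2) = 2.1800
Critical value for a two-sided test at α = 0.1: z_{α/2} = 1.645.
Power = Φ(δ − 1.645) + Φ(−δ − 1.645) = Φ(0.535) + Φ(-3.825) = 0.7037 + 0.0001 = 0.7038.

Power ≈ 0.704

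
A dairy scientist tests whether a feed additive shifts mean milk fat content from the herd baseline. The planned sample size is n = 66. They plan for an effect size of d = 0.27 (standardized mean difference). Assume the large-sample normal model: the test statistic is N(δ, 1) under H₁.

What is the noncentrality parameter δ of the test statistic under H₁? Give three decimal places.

δ = d·√n = 0.27 × √66 = 2.1935

δ ≈ 2.193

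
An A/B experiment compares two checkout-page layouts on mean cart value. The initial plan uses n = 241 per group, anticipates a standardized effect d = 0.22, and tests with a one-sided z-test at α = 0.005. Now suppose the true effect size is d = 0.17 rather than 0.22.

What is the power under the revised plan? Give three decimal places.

With d = 0.17: δ = d·√(n/2) = 0.17 × √(241/2) = 1.8661. Critical value z_{0.005} = 2.576.
Revised power = P(Z > 2.576 − δ) = Φ(-0.710) = 0.2389.

Power ≈ 0.239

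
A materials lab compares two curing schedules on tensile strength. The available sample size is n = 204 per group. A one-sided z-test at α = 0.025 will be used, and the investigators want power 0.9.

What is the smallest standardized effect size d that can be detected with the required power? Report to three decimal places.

Need Φ(δ − 1.960) = 0.9, so δ = 1.960 + 1.282 = 3.242.
δ = d·√(n/2) ⇒ d = δ/√(n/2) = 3.242/√(204/2) = 0.3210.

d ≈ 0.321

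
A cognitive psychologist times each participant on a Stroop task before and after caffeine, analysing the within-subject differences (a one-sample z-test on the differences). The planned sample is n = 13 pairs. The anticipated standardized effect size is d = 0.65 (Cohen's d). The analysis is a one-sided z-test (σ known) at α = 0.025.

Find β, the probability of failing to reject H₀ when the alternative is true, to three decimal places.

β ≈ 0.351

Noncentrality parameter: δ = d·√n = 0.65 × √13 = 2.3436
Critical value for a one-sided test at α = 0.025: z_α = 1.960.
Power = P(Z > 1.960 − δ) = Φ(0.384) = 0.6494.
Type II error: β = 1 − power = 1 − 0.6494 = 0.3506.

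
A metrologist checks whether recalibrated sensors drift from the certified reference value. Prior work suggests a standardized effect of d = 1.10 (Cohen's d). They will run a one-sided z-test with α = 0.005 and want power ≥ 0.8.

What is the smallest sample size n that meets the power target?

Set Φ(δ − 2.576) = 0.8; then δ − 2.576 = Φ⁻¹(0.8) = 0.842, giving δ = 3.417.
δ = d·√n ⇒ n = (δ/d)² = (3.417 / 1.10)² = 9.65.
Rounding up, n = 10.

n = 10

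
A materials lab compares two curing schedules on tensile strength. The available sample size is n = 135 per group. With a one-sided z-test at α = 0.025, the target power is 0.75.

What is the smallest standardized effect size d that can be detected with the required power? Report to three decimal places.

d ≈ 0.321

Need Φ(δ − 1.960) = 0.75, so δ = 1.960 + 0.674 = 2.634.
δ = d·√(n/2) ⇒ d = δ/√(n/2) = 2.634/√(135/2) = 0.3207.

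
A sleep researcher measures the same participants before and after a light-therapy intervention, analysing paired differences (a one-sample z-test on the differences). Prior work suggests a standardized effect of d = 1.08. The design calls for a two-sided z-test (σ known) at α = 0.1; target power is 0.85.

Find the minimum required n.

For power 0.85 need Φ(δ − z_{0.05}) = 0.85, so δ = z_{0.05} + z_{0.15} = 1.645 + 1.036 = 2.681.
(For δ > 0 the lower-tail rejection region contributes negligibly to power, so the one-term inversion is standard.)
δ = d·√n ⇒ n = (δ/d)² = (2.681 / 1.08)² = 6.16.
Rounding up, n = 7.

n = 7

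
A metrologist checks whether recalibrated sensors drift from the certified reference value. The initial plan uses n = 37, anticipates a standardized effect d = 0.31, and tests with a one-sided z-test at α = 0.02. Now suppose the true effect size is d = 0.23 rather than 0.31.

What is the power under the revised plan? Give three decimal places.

Power ≈ 0.256

With d = 0.23: δ = d·√n = 0.23 × √37 = 1.3990. Critical value z_{0.02} = 2.054.
Revised power = Φ(δ − 2.054) = Φ(-0.655) = 0.2563.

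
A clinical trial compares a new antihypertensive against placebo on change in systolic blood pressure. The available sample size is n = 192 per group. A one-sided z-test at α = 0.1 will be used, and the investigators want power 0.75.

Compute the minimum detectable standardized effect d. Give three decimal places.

Required noncentrality: δ = z_{0.1} + z_{0.25} = 1.282 + 0.674 = 1.956.
δ = d·√(n/2) ⇒ d = δ/√(n/2) = 1.956/√(192/2) = 0.1996.

d ≈ 0.200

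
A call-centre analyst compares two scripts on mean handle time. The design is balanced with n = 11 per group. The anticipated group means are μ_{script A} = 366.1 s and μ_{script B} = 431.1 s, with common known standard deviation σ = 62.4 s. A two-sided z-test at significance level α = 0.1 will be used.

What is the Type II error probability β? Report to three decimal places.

Standardized effect: d = |μ_{script A} − μ_{script B}| / σ = |366.1 − 431.1| / 62.4 = 1.0417
Noncentrality parameter: δ = d·√(n/2) = 1.0417 × √(11/2) = 2.4429
Critical value for a two-sided test at α = 0.1: z_{α/2} = 1.645.
Power = Φ(δ − 1.645) + Φ(−δ − 1.645) = Φ(0.798) + Φ(-4.088) = 0.7876 + 0.0000 = 0.7876.
Type II error: β = 1 − power = 1 − 0.7876 = 0.2124.

β ≈ 0.212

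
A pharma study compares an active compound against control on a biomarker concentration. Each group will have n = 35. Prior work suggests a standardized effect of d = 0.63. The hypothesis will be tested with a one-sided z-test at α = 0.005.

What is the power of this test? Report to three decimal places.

Power ≈ 0.524

Noncentrality parameter: δ = d·√(n/2) = 0.63 × √(35/2) = 2.6355
One-sided α = 0.005 → critical value z_{0.005} = 2.576.
Power = Φ(δ − 2.576) = Φ(0.060) = 0.5238.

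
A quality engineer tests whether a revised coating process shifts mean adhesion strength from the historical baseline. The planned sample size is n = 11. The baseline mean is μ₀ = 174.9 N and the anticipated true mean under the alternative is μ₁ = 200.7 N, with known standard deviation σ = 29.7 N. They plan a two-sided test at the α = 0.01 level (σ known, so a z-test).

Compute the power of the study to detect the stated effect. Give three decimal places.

Power ≈ 0.620

Standardized effect: d = |μ₁ − μ₀| / σ = |200.7 − 174.9| / 29.7 = 0.8687
Noncentrality parameter: δ = d·√n = 0.8687 × √11 = 2.8811
Two-sided α = 0.01 → critical value z_{0.005} = 2.576.
Power = Φ(δ − 2.576) + Φ(−δ − 2.576) = Φ(0.305) + Φ(-5.457) = 0.6199 + 0.0000 = 0.6199.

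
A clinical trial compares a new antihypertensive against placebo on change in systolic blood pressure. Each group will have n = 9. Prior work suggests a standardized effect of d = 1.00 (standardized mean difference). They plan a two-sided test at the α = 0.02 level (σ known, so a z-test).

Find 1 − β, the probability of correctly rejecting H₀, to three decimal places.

Power ≈ 0.419

Noncentrality parameter: δ = d·√(n/2) = 1.00 × √(9/2) = 2.1213
Two-sided α = 0.02 → critical value z_{0.01} = 2.326.
Power = Φ(δ − 2.326) + Φ(−δ − 2.326) = Φ(-0.205) + Φ(-4.448) = 0.4188 + 0.0000 = 0.4188.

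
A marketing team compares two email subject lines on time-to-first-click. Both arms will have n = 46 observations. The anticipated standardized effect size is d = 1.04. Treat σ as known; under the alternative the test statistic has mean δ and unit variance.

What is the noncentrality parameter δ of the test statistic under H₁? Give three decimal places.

δ ≈ 4.988

The noncentrality parameter scales effect size by the design's sample-size factor: δ = d·√(n/2) = 1.04 × √(46/2) = 4.9877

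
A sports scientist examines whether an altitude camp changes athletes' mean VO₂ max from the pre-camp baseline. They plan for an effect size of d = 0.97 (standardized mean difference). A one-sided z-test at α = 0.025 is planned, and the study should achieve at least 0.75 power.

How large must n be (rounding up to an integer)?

n = 8

For power 0.75 need Φ(δ − z_{0.025}) = 0.75, so δ = z_{0.025} + z_{0.25} = 1.960 + 0.674 = 2.634.
δ = d·√n ⇒ n = (δ/d)² = (2.634 / 0.97)² = 7.38.
Round up to the next whole unit.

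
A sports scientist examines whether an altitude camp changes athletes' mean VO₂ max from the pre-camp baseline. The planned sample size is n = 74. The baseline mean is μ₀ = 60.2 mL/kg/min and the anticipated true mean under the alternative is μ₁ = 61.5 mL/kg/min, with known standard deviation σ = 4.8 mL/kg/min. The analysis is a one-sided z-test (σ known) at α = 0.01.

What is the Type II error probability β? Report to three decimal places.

Standardized effect: d = |μ₁ − μ₀| / σ = |61.5 − 60.2| / 4.8 = 0.2708
Noncentrality parameter: δ = d·√n = 0.2708 × √74 = 2.3298
One-sided α = 0.01 → critical value z_{0.01} = 2.326.
Power = P(Z > 2.326 − δ) = Φ(0.003) = 0.5014.
Type II error: β = 1 − power = 1 − 0.5014 = 0.4986.

β ≈ 0.499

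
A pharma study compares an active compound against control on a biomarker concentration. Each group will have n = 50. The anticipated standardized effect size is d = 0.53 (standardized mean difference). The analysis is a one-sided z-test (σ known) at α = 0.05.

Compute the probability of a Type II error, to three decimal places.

β ≈ 0.157

Noncentrality parameter: δ = d·√(n/2) = 0.53 × √(50/2) = 2.6500
One-sided α = 0.05 → critical value z_{0.05} = 1.645.
Power = Φ(δ − 1.645) = Φ(1.005) = 0.8426.
Type II error: β = 1 − power = 1 − 0.8426 = 0.1574.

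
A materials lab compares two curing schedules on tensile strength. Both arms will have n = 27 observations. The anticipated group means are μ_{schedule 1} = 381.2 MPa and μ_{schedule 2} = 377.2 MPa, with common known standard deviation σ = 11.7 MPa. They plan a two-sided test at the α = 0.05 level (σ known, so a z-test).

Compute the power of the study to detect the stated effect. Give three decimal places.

Power ≈ 0.241

Standardized effect: d = |μ_{schedule 1} − μ_{schedule 2}| / σ = |381.2 − 377.2| / 11.7 = 0.3419
Noncentrality parameter: δ = d·√(n/2) = 0.3419 × √(27/2) = 1.2561
Two-sided α = 0.05 → critical value z_{0.025} = 1.960.
Power = Φ(δ − 1.960) + Φ(−δ − 1.960) = Φ(-0.704) + Φ(-3.216) = 0.2408 + 0.0006 = 0.2414.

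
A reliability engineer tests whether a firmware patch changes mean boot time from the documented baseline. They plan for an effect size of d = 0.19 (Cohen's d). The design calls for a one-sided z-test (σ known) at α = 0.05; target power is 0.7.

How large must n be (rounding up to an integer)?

For power 0.7 need Φ(δ − z_{0.05}) = 0.7, so δ = z_{0.05} + z_{0.30} = 1.645 + 0.524 = 2.169.
δ = d·√n ⇒ n = (δ/d)² = (2.169 / 0.19)² = 130.35.
Rounding up, n = 131.

n = 131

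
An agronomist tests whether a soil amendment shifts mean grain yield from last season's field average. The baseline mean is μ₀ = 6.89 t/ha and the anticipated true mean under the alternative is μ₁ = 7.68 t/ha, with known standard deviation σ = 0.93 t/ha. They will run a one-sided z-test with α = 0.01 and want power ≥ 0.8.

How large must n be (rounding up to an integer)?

Standardized effect: d = |μ₁ − μ₀| / σ = |7.68 − 6.89| / 0.93 = 0.8495
Set Φ(δ − 2.326) = 0.8; then δ − 2.326 = Φ⁻¹(0.8) = 0.842, giving δ = 3.168.
δ = d·√n ⇒ n = (δ/d)² = (3.168 / 0.8495)² = 13.91.
Round up to the next whole unit.

n = 14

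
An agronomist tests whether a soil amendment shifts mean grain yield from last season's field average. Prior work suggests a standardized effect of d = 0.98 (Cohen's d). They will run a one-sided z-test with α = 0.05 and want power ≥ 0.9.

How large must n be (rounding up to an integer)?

n = 9

For power 0.9 need Φ(δ − z_{0.05}) = 0.9, so δ = z_{0.05} + z_{0.10} = 1.645 + 1.282 = 2.926.
δ = d·√n ⇒ n = (δ/d)² = (2.926 / 0.98)² = 8.92.
Round up to the next whole unit.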